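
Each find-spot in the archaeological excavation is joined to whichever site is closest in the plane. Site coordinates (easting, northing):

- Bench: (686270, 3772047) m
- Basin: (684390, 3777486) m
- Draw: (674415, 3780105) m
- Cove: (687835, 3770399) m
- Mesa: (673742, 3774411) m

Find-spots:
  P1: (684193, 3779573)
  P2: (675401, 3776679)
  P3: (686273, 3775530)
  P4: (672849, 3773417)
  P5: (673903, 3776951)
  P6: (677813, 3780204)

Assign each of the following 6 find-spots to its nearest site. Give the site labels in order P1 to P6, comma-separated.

Basin, Mesa, Basin, Mesa, Mesa, Draw

P1 → Basin (d²=4394378.00)
P2 → Mesa (d²=7896105.00)
P3 → Basin (d²=7371625.00)
P4 → Mesa (d²=1785485.00)
P5 → Mesa (d²=6477521.00)
P6 → Draw (d²=11556205.00)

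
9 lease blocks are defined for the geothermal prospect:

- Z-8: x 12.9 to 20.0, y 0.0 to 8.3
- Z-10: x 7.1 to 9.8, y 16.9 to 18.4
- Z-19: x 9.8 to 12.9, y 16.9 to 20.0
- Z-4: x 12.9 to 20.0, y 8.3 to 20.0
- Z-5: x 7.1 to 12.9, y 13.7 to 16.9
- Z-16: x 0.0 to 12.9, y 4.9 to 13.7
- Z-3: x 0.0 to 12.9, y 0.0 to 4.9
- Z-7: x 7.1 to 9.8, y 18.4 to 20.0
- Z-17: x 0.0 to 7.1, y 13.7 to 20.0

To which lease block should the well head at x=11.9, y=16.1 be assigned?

The point has x = 11.9 and y = 16.1.
Only Z-5 satisfies 7.1 ≤ x ≤ 12.9 and 13.7 ≤ y ≤ 16.9.

Z-5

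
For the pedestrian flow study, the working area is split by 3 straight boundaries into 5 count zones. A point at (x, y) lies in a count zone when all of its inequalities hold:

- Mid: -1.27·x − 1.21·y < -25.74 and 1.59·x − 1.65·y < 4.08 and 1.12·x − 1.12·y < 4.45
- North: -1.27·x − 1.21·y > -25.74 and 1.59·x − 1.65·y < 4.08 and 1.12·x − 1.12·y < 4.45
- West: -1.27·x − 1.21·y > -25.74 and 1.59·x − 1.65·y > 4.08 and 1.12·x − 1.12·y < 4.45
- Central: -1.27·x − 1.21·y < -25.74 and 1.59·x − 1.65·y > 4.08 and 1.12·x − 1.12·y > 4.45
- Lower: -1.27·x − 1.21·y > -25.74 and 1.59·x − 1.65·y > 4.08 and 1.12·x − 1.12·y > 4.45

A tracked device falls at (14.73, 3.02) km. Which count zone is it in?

Lower

-1.27·14.73 − 1.21·3.02 = -22.361, which is > -25.74
1.59·14.73 − 1.65·3.02 = 18.438, which is > 4.08
1.12·14.73 − 1.12·3.02 = 13.115, which is > 4.45
This sign pattern matches Lower.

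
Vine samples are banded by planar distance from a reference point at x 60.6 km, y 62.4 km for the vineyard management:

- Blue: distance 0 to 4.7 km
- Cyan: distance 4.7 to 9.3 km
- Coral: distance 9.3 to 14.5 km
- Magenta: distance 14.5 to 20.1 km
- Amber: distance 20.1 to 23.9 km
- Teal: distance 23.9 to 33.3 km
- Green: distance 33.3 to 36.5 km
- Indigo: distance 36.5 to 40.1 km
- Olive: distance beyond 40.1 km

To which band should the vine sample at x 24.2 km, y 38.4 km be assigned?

Distance = √((24.2−60.6)² + (38.4−62.4)²) = √(1324.960 + 576.000) = 43.600 km.
40.1 ≤ 43.600 < ∞ → Olive.

Olive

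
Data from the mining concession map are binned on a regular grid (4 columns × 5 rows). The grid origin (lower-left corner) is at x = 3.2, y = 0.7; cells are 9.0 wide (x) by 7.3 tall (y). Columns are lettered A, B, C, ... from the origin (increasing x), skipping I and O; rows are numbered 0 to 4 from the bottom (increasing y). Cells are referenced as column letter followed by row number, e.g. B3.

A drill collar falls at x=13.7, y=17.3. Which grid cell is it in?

Column index: ⌊(13.7 − 3.2) / 9.0⌋ = ⌊1.167⌋ = 1 → column B
Row offset from origin: ⌊(17.3 − 0.7) / 7.3⌋ = ⌊2.274⌋ = 2 → row 2

B2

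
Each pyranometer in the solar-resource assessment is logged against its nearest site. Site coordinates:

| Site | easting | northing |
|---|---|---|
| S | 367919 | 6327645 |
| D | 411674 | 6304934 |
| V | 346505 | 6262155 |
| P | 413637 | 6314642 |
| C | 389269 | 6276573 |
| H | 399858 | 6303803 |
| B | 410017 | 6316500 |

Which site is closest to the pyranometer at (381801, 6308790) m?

H

Squared distances to each site:
S: 548220949.000; D: 907264865.000; V: 3420630841.000; P: 1047776800.000; C: 1093706113.000; H: 350925418.000; B: 855586756.000.
Minimum at H.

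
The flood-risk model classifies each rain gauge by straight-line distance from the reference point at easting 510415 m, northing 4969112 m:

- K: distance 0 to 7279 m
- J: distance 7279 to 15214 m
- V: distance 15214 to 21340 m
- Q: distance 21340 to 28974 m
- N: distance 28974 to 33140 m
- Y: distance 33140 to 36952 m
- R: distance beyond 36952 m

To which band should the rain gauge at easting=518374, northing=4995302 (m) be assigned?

Distance = √((518374−510415)² + (4995302−4969112)²) = √(63345681.000 + 685916100.000) = 27372.647 m.
21340 ≤ 27372.647 < 28974 → Q.

Q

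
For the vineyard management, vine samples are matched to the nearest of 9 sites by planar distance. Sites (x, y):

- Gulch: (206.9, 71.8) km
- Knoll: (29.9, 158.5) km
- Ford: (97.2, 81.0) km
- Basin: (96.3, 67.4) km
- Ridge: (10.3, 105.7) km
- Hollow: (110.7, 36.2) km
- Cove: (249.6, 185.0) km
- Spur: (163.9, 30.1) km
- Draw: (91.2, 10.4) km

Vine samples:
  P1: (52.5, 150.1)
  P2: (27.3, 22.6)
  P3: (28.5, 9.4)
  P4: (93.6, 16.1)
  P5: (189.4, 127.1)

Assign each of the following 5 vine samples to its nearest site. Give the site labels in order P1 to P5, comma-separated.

P1 → Knoll (d²=581.32)
P2 → Draw (d²=4232.05)
P3 → Draw (d²=3932.29)
P4 → Draw (d²=38.25)
P5 → Gulch (d²=3364.34)

Knoll, Draw, Draw, Draw, Gulch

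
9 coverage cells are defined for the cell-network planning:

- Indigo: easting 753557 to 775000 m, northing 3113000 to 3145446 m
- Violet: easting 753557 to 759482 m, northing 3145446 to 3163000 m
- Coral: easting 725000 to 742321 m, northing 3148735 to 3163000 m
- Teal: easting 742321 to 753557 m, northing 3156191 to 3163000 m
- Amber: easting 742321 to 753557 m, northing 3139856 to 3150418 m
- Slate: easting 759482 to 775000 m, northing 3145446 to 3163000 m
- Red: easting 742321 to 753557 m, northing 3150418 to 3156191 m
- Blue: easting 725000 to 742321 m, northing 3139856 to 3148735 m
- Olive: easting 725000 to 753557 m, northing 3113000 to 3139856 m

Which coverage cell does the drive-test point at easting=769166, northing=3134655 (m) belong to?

The point has easting = 769166 and northing = 3134655.
Only Indigo satisfies 753557 ≤ easting ≤ 775000 and 3113000 ≤ northing ≤ 3145446.

Indigo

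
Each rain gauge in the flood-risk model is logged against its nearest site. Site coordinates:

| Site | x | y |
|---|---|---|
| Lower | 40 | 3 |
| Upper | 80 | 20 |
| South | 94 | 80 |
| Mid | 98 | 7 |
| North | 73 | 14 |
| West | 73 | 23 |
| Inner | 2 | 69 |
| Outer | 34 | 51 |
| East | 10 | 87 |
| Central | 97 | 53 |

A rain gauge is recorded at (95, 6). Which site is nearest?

Squared distances to each site:
Lower: 3034.000; Upper: 421.000; South: 5477.000; Mid: 10.000; North: 548.000; West: 773.000; Inner: 12618.000; Outer: 5746.000; East: 13786.000; Central: 2213.000.
Minimum at Mid.

Mid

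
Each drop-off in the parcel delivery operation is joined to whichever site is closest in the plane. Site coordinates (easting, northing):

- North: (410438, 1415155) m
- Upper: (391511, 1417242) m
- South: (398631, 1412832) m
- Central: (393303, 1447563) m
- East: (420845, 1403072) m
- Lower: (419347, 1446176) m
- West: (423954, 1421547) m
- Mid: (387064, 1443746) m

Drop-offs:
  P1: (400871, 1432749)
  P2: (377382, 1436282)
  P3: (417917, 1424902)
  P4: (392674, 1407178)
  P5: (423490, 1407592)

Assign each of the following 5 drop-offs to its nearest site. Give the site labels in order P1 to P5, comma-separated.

P1 → Central (d²=276729220.00)
P2 → Mid (d²=149452420.00)
P3 → West (d²=47701394.00)
P4 → South (d²=67453565.00)
P5 → East (d²=27426425.00)

Central, Mid, West, South, East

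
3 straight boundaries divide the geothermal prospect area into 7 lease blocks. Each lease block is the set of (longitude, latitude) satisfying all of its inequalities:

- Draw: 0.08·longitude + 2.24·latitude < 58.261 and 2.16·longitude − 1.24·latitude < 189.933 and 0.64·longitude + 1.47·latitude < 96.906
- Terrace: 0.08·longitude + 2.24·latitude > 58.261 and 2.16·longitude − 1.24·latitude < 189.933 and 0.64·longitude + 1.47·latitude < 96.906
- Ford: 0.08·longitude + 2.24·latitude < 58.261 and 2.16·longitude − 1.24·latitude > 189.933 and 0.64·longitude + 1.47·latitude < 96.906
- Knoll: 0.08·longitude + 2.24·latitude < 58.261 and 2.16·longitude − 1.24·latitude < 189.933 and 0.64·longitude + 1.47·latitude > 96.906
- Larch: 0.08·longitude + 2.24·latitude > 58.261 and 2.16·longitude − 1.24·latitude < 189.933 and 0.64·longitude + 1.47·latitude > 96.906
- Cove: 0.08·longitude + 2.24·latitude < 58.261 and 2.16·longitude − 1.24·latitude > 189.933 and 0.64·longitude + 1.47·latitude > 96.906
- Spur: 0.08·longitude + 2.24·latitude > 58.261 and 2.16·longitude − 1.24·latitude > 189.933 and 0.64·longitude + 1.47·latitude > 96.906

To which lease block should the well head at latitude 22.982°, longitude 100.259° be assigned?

Larch

0.08·100.259 + 2.24·22.982 = 59.500, which is > 58.261
2.16·100.259 − 1.24·22.982 = 188.062, which is < 189.933
0.64·100.259 + 1.47·22.982 = 97.949, which is > 96.906
This sign pattern matches Larch.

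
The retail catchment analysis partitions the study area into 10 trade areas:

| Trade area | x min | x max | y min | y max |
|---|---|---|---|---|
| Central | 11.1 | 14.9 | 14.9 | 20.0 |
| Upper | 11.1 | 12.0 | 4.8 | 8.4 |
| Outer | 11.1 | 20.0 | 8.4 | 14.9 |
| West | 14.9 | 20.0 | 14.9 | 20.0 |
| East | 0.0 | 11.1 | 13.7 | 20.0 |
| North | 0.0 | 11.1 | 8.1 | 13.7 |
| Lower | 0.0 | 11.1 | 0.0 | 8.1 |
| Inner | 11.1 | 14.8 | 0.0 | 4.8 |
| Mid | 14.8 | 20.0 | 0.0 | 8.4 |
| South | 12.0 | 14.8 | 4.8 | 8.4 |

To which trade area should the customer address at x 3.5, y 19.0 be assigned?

East

The point has x = 3.5 and y = 19.0.
Only East satisfies 0.0 ≤ x ≤ 11.1 and 13.7 ≤ y ≤ 20.0.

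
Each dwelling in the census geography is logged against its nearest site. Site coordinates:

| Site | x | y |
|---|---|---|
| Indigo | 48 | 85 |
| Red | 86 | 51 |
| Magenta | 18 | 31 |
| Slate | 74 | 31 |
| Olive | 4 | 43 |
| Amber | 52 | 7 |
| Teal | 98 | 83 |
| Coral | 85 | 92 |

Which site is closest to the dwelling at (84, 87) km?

Coral

Squared distances to each site:
Indigo: 1300.000; Red: 1300.000; Magenta: 7492.000; Slate: 3236.000; Olive: 8336.000; Amber: 7424.000; Teal: 212.000; Coral: 26.000.
Minimum at Coral.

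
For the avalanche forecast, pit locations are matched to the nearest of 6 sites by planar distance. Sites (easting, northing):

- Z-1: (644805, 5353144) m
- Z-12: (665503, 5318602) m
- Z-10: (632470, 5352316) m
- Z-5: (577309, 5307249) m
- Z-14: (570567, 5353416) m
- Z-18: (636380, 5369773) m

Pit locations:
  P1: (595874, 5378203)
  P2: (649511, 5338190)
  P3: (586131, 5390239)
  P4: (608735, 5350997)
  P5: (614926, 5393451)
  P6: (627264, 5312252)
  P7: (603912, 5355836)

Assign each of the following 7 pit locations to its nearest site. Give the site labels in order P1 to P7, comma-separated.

Z-14, Z-1, Z-14, Z-10, Z-18, Z-12, Z-10

P1 → Z-14 (d²=1254839618.00)
P2 → Z-1 (d²=245768552.00)
P3 → Z-14 (d²=1598171425.00)
P4 → Z-10 (d²=565089986.00)
P5 → Z-18 (d²=1020921800.00)
P6 → Z-12 (d²=1502543621.00)
P7 → Z-10 (d²=827949764.00)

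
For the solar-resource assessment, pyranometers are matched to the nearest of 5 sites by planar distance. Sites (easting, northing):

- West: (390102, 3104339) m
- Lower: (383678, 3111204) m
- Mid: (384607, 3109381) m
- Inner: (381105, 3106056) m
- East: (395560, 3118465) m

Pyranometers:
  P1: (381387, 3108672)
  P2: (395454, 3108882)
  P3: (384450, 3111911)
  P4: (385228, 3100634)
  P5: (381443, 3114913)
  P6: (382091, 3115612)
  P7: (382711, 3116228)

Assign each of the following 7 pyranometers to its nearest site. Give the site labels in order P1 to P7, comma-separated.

Inner, West, Lower, West, Lower, Lower, Lower

P1 → Inner (d²=6922980.00)
P2 → West (d²=49282753.00)
P3 → Lower (d²=1095833.00)
P4 → West (d²=37482901.00)
P5 → Lower (d²=18751906.00)
P6 → Lower (d²=21949033.00)
P7 → Lower (d²=26175665.00)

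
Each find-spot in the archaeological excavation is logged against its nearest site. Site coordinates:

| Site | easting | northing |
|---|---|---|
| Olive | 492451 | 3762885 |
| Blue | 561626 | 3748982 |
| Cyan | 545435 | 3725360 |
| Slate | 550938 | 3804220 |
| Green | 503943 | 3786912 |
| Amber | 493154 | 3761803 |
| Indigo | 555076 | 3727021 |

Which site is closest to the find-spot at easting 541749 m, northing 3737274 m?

Squared distances to each site:
Olive: 3086216125.000; Blue: 532172393.000; Cyan: 155529992.000; Slate: 4566204637.000; Green: 3893224680.000; Amber: 2963145866.000; Indigo: 282732938.000.
Minimum at Cyan.

Cyan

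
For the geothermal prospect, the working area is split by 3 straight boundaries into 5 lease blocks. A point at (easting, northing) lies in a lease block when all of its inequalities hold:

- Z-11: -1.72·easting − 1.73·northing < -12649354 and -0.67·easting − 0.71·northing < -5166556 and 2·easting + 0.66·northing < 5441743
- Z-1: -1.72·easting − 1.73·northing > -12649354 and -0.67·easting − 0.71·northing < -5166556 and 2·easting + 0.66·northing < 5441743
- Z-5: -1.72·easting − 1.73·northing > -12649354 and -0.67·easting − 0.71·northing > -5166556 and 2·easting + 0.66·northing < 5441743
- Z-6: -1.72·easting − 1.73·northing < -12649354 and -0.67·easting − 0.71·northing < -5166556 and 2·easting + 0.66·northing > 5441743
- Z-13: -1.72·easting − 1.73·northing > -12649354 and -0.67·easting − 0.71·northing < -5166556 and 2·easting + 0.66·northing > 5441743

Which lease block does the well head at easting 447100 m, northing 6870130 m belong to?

-1.72·447100 − 1.73·6870130 = -12654336.900, which is < -12649354
-0.67·447100 − 0.71·6870130 = -5177349.300, which is < -5166556
2·447100 + 0.66·6870130 = 5428485.800, which is < 5441743
This sign pattern matches Z-11.

Z-11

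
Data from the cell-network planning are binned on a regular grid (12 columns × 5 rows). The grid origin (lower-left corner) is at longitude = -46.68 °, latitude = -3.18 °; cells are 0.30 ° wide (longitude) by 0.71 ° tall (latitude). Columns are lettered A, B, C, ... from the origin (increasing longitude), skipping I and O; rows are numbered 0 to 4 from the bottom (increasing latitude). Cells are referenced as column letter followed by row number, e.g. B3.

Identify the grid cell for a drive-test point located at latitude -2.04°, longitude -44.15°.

J1

Column index: ⌊(-44.15 − -46.68) / 0.30⌋ = ⌊8.433⌋ = 8 → column J
Row offset from origin: ⌊(-2.04 − -3.18) / 0.71⌋ = ⌊1.606⌋ = 1 → row 1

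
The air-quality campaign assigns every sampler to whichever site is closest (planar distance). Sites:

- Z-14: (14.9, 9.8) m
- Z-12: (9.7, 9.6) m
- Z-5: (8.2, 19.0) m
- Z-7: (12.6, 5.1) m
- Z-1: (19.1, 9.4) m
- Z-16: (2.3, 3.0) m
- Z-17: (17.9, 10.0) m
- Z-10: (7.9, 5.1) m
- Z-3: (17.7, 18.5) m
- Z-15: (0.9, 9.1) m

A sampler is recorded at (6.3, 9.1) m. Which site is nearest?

Z-12

Squared distances to each site:
Z-14: 74.450; Z-12: 11.810; Z-5: 101.620; Z-7: 55.690; Z-1: 163.930; Z-16: 53.210; Z-17: 135.370; Z-10: 18.560; Z-3: 218.320; Z-15: 29.160.
Minimum at Z-12.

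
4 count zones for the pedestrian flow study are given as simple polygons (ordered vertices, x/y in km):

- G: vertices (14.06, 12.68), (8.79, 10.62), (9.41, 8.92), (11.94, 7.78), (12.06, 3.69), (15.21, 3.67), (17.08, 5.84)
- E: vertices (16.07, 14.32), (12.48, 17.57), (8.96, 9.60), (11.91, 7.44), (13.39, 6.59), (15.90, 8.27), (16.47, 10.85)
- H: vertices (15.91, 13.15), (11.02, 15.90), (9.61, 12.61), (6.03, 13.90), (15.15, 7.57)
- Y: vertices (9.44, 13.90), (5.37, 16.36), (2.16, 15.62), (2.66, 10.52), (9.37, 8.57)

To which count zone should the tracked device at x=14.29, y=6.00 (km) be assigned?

Cast a ray rightward from (14.29, 6.00). For each polygon, the edges (by vertex number in listed order) whose endpoints lie on opposite sides of y = 6.00, where each meets that height, and whether that is right or left of the point:
G: 4–5 at x≈11.992 (left), 7–1 at x≈17.009 (right) → 1 crossing.
E: no edge straddles that height → 0 crossings.
H: no edge straddles that height → 0 crossings.
Y: no edge straddles that height → 0 crossings.
Only G has an odd count, so the point is inside G.

G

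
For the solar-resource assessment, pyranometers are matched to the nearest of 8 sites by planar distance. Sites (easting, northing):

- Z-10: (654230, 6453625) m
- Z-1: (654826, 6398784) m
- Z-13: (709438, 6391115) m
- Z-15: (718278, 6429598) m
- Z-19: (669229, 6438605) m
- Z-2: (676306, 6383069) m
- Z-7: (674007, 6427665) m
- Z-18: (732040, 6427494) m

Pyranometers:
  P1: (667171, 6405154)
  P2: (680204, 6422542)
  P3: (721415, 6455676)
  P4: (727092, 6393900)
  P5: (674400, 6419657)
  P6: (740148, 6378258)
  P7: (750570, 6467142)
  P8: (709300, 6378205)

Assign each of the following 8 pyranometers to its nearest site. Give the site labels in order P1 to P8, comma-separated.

Z-1, Z-7, Z-15, Z-13, Z-7, Z-13, Z-18, Z-13

P1 → Z-1 (d²=192975925.00)
P2 → Z-7 (d²=64647938.00)
P3 → Z-15 (d²=689902853.00)
P4 → Z-13 (d²=319419941.00)
P5 → Z-7 (d²=64282513.00)
P6 → Z-13 (d²=1108406549.00)
P7 → Z-18 (d²=1915324804.00)
P8 → Z-13 (d²=166687144.00)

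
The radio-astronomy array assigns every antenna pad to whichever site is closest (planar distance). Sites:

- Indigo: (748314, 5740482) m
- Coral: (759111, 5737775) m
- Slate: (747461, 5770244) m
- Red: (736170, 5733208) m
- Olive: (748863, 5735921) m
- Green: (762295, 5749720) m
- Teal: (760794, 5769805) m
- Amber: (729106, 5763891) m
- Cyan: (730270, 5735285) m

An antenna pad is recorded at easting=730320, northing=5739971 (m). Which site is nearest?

Cyan

Squared distances to each site:
Indigo: 324045157.000; Coral: 833744097.000; Slate: 1210268410.000; Red: 79960669.000; Olive: 360245349.000; Green: 1117443626.000; Teal: 1818732232.000; Amber: 573640196.000; Cyan: 21961096.000.
Minimum at Cyan.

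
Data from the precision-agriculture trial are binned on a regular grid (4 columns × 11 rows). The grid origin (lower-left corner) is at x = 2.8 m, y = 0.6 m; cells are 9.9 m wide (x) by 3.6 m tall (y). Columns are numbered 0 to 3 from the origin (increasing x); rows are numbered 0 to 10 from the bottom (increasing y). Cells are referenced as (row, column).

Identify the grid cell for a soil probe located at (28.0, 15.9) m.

Column index: ⌊(28.0 − 2.8) / 9.9⌋ = ⌊2.545⌋ = 2
Row offset from origin: ⌊(15.9 − 0.6) / 3.6⌋ = ⌊4.250⌋ = 4 → row 4

(4, 2)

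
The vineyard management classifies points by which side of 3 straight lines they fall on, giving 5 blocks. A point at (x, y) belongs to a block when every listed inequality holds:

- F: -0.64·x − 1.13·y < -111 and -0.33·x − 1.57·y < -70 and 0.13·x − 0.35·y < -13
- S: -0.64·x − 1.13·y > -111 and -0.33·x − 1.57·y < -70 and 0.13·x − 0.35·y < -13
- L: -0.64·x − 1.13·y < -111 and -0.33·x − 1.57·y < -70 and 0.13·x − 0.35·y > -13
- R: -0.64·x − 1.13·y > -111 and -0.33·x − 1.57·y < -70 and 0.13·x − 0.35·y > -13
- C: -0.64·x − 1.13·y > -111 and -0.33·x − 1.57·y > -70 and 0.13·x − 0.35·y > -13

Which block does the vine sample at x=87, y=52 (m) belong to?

L

-0.64·87 − 1.13·52 = -114.440, which is < -111
-0.33·87 − 1.57·52 = -110.350, which is < -70
0.13·87 − 0.35·52 = -6.890, which is > -13
This sign pattern matches L.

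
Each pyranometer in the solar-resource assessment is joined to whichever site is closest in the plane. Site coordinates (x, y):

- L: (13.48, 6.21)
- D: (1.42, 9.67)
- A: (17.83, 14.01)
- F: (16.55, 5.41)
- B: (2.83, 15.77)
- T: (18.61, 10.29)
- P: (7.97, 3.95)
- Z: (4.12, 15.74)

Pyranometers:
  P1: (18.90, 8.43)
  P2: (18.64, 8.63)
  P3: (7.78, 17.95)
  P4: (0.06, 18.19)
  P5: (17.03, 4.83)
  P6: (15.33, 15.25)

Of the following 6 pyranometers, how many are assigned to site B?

P1 → T
P2 → T
P3 → Z
P4 → B
P5 → F
P6 → A
1 of the 6 goes to B.

1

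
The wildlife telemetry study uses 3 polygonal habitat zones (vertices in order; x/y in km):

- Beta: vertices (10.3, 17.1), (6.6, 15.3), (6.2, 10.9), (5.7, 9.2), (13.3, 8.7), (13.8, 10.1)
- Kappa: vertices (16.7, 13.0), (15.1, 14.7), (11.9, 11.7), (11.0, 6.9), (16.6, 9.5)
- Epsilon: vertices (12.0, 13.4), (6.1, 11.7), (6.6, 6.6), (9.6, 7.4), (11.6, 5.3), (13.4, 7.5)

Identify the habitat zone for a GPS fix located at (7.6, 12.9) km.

Cast a ray rightward from (7.6, 12.9). For each polygon, the edges (by vertex number in listed order) whose endpoints lie on opposite sides of y = 12.9, where each meets that height, and whether that is right or left of the point:
Beta: 2–3 at x≈6.38 (left), 6–1 at x≈12.40 (right) → 1 crossing.
Kappa: 2–3 at x≈13.18 (right), 5–1 at x≈16.70 (right) → 2 crossings.
Epsilon: 1–2 at x≈10.26 (right), 6–1 at x≈12.12 (right) → 2 crossings.
Only Beta has an odd count, so the point is inside Beta.

Beta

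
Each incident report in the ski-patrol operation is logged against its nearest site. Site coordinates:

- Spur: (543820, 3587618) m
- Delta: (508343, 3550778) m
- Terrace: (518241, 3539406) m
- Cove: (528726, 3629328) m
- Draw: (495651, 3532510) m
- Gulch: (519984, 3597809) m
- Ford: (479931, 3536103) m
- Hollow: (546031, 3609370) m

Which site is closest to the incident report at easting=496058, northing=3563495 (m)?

Delta

Squared distances to each site:
Spur: 2863127773.000; Delta: 312643314.000; Terrace: 1072365410.000; Cove: 5401182113.000; Draw: 960235874.000; Gulch: 1749904072.000; Ford: 1010401793.000; Hollow: 4601816354.000.
Minimum at Delta.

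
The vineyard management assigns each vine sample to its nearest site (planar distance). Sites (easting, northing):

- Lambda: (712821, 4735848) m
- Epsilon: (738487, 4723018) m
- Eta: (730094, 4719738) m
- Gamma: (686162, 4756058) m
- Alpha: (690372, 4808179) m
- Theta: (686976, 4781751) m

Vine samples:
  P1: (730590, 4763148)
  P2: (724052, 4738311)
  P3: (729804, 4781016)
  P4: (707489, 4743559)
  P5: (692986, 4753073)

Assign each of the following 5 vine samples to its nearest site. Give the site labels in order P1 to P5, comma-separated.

P1 → Lambda (d²=1061027361.00)
P2 → Lambda (d²=132201730.00)
P3 → Theta (d²=1834777809.00)
P4 → Lambda (d²=87889745.00)
P5 → Gamma (d²=55477201.00)

Lambda, Lambda, Theta, Lambda, Gamma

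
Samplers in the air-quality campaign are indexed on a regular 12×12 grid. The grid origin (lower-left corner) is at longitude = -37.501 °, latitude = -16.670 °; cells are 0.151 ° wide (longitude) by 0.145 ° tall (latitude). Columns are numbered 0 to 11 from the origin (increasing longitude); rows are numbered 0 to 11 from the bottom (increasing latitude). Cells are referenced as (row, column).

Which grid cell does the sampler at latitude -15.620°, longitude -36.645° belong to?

Column index: ⌊(-36.645 − -37.501) / 0.151⌋ = ⌊5.669⌋ = 5
Row offset from origin: ⌊(-15.620 − -16.670) / 0.145⌋ = ⌊7.241⌋ = 7 → row 7

(7, 5)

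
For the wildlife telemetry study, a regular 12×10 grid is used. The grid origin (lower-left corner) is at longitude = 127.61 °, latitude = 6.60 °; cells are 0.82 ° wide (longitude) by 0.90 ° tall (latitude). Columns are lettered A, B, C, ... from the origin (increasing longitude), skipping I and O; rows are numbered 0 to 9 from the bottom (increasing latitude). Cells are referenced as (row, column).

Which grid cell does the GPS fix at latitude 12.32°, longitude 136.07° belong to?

Column index: ⌊(136.07 − 127.61) / 0.82⌋ = ⌊10.317⌋ = 10 → column L
Row offset from origin: ⌊(12.32 − 6.60) / 0.90⌋ = ⌊6.356⌋ = 6 → row 6

(6, L)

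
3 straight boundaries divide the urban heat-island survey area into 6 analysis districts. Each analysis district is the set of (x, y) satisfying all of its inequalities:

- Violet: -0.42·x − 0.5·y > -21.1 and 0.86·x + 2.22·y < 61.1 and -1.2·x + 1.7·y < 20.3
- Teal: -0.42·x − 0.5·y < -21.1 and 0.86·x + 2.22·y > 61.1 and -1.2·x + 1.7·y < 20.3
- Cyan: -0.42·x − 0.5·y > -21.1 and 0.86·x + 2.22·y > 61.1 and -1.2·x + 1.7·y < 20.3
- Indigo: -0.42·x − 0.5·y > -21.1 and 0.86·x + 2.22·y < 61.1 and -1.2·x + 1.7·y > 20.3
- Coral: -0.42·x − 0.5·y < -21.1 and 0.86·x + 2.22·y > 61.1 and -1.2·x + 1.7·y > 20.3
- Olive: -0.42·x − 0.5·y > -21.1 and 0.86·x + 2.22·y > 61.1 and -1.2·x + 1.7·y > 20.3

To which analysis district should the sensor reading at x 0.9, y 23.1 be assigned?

Indigo

-0.42·0.9 − 0.5·23.1 = -11.928, which is > -21.1
0.86·0.9 + 2.22·23.1 = 52.056, which is < 61.1
-1.2·0.9 + 1.7·23.1 = 38.190, which is > 20.3
This sign pattern matches Indigo.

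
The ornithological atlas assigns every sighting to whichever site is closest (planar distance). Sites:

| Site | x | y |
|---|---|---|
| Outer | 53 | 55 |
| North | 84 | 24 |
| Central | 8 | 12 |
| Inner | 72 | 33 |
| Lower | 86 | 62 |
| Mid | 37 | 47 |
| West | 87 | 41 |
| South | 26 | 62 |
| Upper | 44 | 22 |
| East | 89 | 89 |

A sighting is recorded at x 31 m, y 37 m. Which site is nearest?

Squared distances to each site:
Outer: 808.000; North: 2978.000; Central: 1154.000; Inner: 1697.000; Lower: 3650.000; Mid: 136.000; West: 3152.000; South: 650.000; Upper: 394.000; East: 6068.000.
Minimum at Mid.

Mid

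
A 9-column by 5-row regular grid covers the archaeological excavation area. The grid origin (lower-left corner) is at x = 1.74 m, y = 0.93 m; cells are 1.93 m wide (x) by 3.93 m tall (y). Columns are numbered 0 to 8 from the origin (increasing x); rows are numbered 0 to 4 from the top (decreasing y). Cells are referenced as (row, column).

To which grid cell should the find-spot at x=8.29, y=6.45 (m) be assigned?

(3, 3)

Column index: ⌊(8.29 − 1.74) / 1.93⌋ = ⌊3.394⌋ = 3
Row offset from origin: ⌊(6.45 − 0.93) / 3.93⌋ = ⌊1.405⌋ = 1 → row 3 (counted from top)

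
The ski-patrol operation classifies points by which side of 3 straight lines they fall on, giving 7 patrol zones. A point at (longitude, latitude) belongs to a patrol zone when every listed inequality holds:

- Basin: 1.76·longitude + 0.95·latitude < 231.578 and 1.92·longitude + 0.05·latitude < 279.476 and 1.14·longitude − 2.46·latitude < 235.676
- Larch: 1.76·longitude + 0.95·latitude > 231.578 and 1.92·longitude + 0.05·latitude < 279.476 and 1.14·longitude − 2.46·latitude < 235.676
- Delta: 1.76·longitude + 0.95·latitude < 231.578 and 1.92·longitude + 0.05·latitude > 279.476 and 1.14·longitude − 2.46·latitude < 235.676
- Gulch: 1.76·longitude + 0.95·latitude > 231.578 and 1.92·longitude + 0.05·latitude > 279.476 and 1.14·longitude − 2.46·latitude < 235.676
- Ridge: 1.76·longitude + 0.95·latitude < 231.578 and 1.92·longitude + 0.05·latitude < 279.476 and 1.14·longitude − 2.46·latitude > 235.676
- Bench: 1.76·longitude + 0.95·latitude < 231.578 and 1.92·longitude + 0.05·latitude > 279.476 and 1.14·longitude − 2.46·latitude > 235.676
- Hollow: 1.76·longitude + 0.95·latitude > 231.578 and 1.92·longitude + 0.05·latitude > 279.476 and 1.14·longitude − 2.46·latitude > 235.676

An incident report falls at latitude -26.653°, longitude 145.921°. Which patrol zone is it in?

1.76·145.921 + 0.95·-26.653 = 231.501, which is < 231.578
1.92·145.921 + 0.05·-26.653 = 278.836, which is < 279.476
1.14·145.921 − 2.46·-26.653 = 231.916, which is < 235.676
This sign pattern matches Basin.

Basin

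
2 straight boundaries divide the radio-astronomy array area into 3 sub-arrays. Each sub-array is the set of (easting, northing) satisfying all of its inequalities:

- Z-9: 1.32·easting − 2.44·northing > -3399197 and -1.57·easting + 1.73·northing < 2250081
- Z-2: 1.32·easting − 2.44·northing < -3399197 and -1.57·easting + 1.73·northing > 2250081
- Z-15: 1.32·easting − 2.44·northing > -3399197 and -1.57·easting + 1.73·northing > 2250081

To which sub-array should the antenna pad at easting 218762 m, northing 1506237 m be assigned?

Z-15

1.32·218762 − 2.44·1506237 = -3386452.440, which is > -3399197
-1.57·218762 + 1.73·1506237 = 2262333.670, which is > 2250081
This sign pattern matches Z-15.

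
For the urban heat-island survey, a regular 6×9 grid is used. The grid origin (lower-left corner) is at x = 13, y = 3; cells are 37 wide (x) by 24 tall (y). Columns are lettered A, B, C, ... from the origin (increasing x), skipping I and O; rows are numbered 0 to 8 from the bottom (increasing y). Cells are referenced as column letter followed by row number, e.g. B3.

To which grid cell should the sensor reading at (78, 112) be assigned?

B4

Column index: ⌊(78 − 13) / 37⌋ = ⌊1.757⌋ = 1 → column B
Row offset from origin: ⌊(112 − 3) / 24⌋ = ⌊4.542⌋ = 4 → row 4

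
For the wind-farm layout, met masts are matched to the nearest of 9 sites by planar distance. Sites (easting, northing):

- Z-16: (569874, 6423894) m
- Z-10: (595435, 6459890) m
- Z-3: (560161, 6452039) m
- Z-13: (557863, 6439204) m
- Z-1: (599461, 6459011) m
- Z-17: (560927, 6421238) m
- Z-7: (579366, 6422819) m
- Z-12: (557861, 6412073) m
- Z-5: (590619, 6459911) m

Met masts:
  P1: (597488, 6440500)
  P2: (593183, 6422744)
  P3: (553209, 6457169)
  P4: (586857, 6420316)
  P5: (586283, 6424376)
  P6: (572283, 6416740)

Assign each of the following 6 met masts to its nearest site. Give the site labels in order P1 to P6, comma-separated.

Z-1, Z-7, Z-3, Z-7, Z-7, Z-16

P1 → Z-1 (d²=346549850.00)
P2 → Z-7 (d²=190915114.00)
P3 → Z-3 (d²=74647204.00)
P4 → Z-7 (d²=62380090.00)
P5 → Z-7 (d²=50269138.00)
P6 → Z-16 (d²=56982997.00)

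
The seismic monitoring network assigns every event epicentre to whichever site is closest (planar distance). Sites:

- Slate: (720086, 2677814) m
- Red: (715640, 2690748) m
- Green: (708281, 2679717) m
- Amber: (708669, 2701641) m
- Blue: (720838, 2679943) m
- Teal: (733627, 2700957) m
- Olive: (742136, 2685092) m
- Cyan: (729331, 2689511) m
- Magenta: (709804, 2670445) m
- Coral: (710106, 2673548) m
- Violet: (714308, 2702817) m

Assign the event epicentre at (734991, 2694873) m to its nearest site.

Teal

Squared distances to each site:
Slate: 513168506.000; Red: 391476826.000; Green: 943128436.000; Amber: 738653508.000; Blue: 423212309.000; Teal: 38875552.000; Olive: 146718986.000; Cyan: 60786644.000; Magenta: 1231112153.000; Coral: 1074018850.000; Violet: 490893625.000.
Minimum at Teal.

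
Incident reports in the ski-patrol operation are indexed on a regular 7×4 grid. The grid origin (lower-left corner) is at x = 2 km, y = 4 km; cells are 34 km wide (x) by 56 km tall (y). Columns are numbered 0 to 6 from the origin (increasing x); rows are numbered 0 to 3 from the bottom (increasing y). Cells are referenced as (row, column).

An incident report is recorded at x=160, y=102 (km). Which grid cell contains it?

(1, 4)

Column index: ⌊(160 − 2) / 34⌋ = ⌊4.647⌋ = 4
Row offset from origin: ⌊(102 − 4) / 56⌋ = ⌊1.750⌋ = 1 → row 1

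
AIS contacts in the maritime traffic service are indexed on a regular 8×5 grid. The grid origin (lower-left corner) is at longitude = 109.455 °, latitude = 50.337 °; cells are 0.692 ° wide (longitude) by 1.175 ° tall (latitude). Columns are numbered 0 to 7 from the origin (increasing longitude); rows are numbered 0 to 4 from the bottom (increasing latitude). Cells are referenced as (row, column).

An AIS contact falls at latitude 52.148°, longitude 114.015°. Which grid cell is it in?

Column index: ⌊(114.015 − 109.455) / 0.692⌋ = ⌊6.590⌋ = 6
Row offset from origin: ⌊(52.148 − 50.337) / 1.175⌋ = ⌊1.541⌋ = 1 → row 1

(1, 6)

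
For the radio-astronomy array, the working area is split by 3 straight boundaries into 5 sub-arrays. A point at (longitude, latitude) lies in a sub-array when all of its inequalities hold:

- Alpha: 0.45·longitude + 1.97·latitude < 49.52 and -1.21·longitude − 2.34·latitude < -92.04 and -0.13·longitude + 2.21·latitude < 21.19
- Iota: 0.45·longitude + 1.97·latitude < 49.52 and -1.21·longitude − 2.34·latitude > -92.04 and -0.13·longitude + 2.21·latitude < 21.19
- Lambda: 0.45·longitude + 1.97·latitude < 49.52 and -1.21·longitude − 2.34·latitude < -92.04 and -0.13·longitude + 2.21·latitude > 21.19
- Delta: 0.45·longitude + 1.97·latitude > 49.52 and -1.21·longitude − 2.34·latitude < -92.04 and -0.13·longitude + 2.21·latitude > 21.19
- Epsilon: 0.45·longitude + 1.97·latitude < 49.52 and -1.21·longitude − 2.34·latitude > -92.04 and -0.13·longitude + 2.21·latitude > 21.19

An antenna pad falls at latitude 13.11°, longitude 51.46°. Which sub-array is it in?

Lambda

0.45·51.46 + 1.97·13.11 = 48.984, which is < 49.52
-1.21·51.46 − 2.34·13.11 = -92.944, which is < -92.04
-0.13·51.46 + 2.21·13.11 = 22.283, which is > 21.19
This sign pattern matches Lambda.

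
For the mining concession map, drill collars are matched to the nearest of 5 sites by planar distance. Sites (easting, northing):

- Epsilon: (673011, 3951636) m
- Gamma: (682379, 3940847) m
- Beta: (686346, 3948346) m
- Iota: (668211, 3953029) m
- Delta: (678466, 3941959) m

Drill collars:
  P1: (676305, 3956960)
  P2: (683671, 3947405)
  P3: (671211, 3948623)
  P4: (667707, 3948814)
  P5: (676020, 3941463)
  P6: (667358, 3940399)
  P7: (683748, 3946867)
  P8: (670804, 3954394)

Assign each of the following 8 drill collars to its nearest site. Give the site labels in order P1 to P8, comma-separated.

Epsilon, Beta, Epsilon, Iota, Delta, Delta, Beta, Iota

P1 → Epsilon (d²=39195412.00)
P2 → Beta (d²=8041106.00)
P3 → Epsilon (d²=12318169.00)
P4 → Iota (d²=18020241.00)
P5 → Delta (d²=6228932.00)
P6 → Delta (d²=125821264.00)
P7 → Beta (d²=8937045.00)
P8 → Iota (d²=8586874.00)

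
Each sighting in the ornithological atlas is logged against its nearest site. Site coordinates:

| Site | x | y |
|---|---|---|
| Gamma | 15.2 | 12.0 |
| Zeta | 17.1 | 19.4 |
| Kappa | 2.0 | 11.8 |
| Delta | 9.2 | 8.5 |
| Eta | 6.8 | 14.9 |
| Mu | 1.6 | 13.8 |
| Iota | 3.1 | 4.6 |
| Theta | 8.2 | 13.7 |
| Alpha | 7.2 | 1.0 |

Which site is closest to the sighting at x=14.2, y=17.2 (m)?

Squared distances to each site:
Gamma: 28.040; Zeta: 13.250; Kappa: 178.000; Delta: 100.690; Eta: 60.050; Mu: 170.320; Iota: 281.970; Theta: 48.250; Alpha: 311.440.
Minimum at Zeta.

Zeta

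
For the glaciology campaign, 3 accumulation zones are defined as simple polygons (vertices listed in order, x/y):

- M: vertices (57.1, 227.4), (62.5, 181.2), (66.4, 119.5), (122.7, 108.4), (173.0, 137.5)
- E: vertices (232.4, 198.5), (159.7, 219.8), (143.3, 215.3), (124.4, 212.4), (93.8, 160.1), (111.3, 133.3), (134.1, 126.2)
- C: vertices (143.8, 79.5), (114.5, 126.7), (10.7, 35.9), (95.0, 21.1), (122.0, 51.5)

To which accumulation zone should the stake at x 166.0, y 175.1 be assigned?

Cast a ray rightward from (166.0, 175.1). For each polygon, the edges (by vertex number in listed order) whose endpoints lie on opposite sides of y = 175.1, where each meets that height, and whether that is right or left of the point:
M: 2–3 at x≈62.89 (left), 5–1 at x≈124.53 (left) → 0 crossings.
E: 4–5 at x≈102.58 (left), 7–1 at x≈200.59 (right) → 1 crossing.
C: no edge straddles that height → 0 crossings.
Only E has an odd count, so the point is inside E.

E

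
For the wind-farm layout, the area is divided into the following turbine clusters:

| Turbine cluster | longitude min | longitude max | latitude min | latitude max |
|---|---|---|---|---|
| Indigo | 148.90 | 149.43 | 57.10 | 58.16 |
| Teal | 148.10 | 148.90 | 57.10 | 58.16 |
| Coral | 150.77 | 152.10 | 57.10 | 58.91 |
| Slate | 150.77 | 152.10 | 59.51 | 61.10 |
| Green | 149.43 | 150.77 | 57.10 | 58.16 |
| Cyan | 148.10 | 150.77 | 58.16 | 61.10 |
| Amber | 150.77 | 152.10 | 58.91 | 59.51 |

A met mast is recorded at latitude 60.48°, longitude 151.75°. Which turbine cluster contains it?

The point has longitude = 151.75 and latitude = 60.48.
Only Slate satisfies 150.77 ≤ longitude ≤ 152.10 and 59.51 ≤ latitude ≤ 61.10.

Slate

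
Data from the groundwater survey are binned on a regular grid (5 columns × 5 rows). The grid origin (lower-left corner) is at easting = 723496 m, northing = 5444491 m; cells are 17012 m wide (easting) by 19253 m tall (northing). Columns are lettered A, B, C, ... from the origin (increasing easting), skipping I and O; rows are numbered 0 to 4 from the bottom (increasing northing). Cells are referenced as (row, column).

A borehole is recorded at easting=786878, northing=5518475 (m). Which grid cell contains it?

(3, D)

Column index: ⌊(786878 − 723496) / 17012⌋ = ⌊3.726⌋ = 3 → column D
Row offset from origin: ⌊(5518475 − 5444491) / 19253⌋ = ⌊3.843⌋ = 3 → row 3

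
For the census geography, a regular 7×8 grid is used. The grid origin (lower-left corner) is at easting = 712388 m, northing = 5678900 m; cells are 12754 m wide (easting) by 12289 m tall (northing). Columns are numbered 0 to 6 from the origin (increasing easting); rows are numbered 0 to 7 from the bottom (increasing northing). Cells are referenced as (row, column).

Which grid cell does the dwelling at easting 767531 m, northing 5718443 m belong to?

(3, 4)

Column index: ⌊(767531 − 712388) / 12754⌋ = ⌊4.324⌋ = 4
Row offset from origin: ⌊(5718443 − 5678900) / 12289⌋ = ⌊3.218⌋ = 3 → row 3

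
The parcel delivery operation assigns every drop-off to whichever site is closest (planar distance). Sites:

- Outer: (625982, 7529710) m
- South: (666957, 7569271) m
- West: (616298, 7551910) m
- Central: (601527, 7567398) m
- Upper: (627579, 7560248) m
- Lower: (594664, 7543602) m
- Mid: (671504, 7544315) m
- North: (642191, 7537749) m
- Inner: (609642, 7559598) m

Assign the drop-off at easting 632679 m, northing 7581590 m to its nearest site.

Squared distances to each site:
Outer: 2736384209.000; South: 1326739045.000; West: 1149239561.000; Central: 1171859968.000; Upper: 481490964.000; Lower: 2888228369.000; Mid: 2896806250.000; North: 2012511425.000; Inner: 1014351433.000.
Minimum at Upper.

Upper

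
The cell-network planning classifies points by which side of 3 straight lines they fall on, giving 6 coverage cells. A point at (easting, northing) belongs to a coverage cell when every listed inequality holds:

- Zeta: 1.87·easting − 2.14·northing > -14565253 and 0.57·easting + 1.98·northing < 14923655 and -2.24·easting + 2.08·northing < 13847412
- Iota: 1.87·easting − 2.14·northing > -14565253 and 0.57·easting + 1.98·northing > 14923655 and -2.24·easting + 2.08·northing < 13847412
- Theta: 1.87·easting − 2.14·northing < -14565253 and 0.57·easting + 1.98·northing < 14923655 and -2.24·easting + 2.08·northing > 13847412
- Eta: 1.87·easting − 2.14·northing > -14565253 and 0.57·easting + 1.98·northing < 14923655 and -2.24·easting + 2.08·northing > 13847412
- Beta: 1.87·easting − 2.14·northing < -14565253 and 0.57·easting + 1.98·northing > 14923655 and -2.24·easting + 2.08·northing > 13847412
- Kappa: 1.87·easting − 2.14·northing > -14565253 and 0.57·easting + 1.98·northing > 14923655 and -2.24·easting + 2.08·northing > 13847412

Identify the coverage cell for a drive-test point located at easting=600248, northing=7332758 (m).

1.87·600248 − 2.14·7332758 = -14569638.360, which is < -14565253
0.57·600248 + 1.98·7332758 = 14861002.200, which is < 14923655
-2.24·600248 + 2.08·7332758 = 13907581.120, which is > 13847412
This sign pattern matches Theta.

Theta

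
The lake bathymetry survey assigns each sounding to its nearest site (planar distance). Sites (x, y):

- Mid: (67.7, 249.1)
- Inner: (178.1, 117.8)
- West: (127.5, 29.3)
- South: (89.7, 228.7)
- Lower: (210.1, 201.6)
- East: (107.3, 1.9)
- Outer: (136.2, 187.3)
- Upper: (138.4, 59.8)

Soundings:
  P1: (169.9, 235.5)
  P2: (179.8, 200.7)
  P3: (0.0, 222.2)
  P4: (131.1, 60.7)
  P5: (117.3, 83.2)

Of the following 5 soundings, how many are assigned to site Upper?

P1 → Lower
P2 → Lower
P3 → Mid
P4 → Upper
P5 → Upper
2 of the 5 go to Upper.

2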